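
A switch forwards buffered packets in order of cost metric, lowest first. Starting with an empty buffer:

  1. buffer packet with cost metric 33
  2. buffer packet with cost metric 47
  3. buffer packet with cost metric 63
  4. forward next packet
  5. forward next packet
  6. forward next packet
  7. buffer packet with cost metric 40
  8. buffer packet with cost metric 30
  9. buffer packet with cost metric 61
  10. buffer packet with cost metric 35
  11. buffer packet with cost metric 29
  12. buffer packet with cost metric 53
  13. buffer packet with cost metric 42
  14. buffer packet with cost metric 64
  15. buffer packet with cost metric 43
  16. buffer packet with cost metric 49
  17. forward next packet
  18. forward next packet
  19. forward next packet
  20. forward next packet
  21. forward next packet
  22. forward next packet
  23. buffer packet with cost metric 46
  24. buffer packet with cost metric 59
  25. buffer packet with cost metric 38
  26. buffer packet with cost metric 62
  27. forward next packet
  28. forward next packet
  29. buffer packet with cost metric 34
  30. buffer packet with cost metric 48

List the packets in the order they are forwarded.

insert 33 → {33}
insert 47 → {33, 47}
insert 63 → {33, 47, 63}
forward next packet → 33; now {47, 63}
forward next packet → 47; now {63}
forward next packet → 63; now {}
insert 40 → {40}
insert 30 → {30, 40}
insert 61 → {30, 40, 61}
insert 35 → {30, 35, 40, 61}
insert 29 → {29, 30, 35, 40, 61}
insert 53 → {29, 30, 35, 40, 53, 61}
insert 42 → {29, 30, 35, 40, 42, 53, 61}
insert 64 → {29, 30, 35, 40, 42, 53, 61, 64}
insert 43 → {29, 30, 35, 40, 42, 43, 53, 61, 64}
insert 49 → {29, 30, 35, 40, 42, 43, 49, 53, 61, 64}
forward next packet → 29; now {30, 35, 40, 42, 43, 49, 53, 61, 64}
forward next packet → 30; now {35, 40, 42, 43, 49, 53, 61, 64}
forward next packet → 35; now {40, 42, 43, 49, 53, 61, 64}
forward next packet → 40; now {42, 43, 49, 53, 61, 64}
forward next packet → 42; now {43, 49, 53, 61, 64}
forward next packet → 43; now {49, 53, 61, 64}
insert 46 → {46, 49, 53, 61, 64}
insert 59 → {46, 49, 53, 59, 61, 64}
insert 38 → {38, 46, 49, 53, 59, 61, 64}
insert 62 → {38, 46, 49, 53, 59, 61, 62, 64}
forward next packet → 38; now {46, 49, 53, 59, 61, 62, 64}
forward next packet → 46; now {49, 53, 59, 61, 62, 64}
insert 34 → {34, 49, 53, 59, 61, 62, 64}
insert 48 → {34, 48, 49, 53, 59, 61, 62, 64}

33, 47, 63, 29, 30, 35, 40, 42, 43, 38, 46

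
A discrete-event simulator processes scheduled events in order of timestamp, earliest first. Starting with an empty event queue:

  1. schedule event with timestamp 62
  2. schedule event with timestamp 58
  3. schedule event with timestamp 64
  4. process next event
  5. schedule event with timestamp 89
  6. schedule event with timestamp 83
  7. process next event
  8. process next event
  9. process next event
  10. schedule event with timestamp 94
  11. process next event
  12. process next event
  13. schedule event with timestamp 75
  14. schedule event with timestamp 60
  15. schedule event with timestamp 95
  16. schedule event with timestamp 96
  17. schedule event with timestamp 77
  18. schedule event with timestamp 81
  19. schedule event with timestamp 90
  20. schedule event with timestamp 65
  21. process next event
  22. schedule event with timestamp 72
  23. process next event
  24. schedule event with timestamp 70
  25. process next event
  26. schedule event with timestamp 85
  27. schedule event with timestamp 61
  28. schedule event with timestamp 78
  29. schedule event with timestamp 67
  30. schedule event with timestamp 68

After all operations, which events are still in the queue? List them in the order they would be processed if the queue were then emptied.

61 → 67 → 68 → 72 → 75 → 77 → 78 → 81 → 85 → 90 → 95 → 96

insert 62 → {62}
insert 58 → {58, 62}
insert 64 → {58, 62, 64}
process next event → 58; now {62, 64}
insert 89 → {62, 64, 89}
insert 83 → {62, 64, 83, 89}
process next event → 62; now {64, 83, 89}
process next event → 64; now {83, 89}
process next event → 83; now {89}
insert 94 → {89, 94}
process next event → 89; now {94}
process next event → 94; now {}
insert 75 → {75}
insert 60 → {60, 75}
insert 95 → {60, 75, 95}
insert 96 → {60, 75, 95, 96}
insert 77 → {60, 75, 77, 95, 96}
insert 81 → {60, 75, 77, 81, 95, 96}
insert 90 → {60, 75, 77, 81, 90, 95, 96}
insert 65 → {60, 65, 75, 77, 81, 90, 95, 96}
process next event → 60; now {65, 75, 77, 81, 90, 95, 96}
insert 72 → {65, 72, 75, 77, 81, 90, 95, 96}
process next event → 65; now {72, 75, 77, 81, 90, 95, 96}
insert 70 → {70, 72, 75, 77, 81, 90, 95, 96}
process next event → 70; now {72, 75, 77, 81, 90, 95, 96}
insert 85 → {72, 75, 77, 81, 85, 90, 95, 96}
insert 61 → {61, 72, 75, 77, 81, 85, 90, 95, 96}
insert 78 → {61, 72, 75, 77, 78, 81, 85, 90, 95, 96}
insert 67 → {61, 67, 72, 75, 77, 78, 81, 85, 90, 95, 96}
insert 68 → {61, 67, 68, 72, 75, 77, 78, 81, 85, 90, 95, 96}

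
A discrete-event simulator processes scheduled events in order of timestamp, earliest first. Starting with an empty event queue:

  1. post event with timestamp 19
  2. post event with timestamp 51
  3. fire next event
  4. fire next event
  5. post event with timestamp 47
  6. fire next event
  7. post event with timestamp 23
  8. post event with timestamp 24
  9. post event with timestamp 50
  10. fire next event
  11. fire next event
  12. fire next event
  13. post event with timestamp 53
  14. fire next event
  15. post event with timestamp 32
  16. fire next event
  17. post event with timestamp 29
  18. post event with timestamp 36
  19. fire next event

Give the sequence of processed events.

19 → 51 → 47 → 23 → 24 → 50 → 53 → 32 → 29

insert 19 → {19}
insert 51 → {19, 51}
fire next event → 19; now {51}
fire next event → 51; now {}
insert 47 → {47}
fire next event → 47; now {}
insert 23 → {23}
insert 24 → {23, 24}
insert 50 → {23, 24, 50}
fire next event → 23; now {24, 50}
fire next event → 24; now {50}
fire next event → 50; now {}
insert 53 → {53}
fire next event → 53; now {}
insert 32 → {32}
fire next event → 32; now {}
insert 29 → {29}
insert 36 → {29, 36}
fire next event → 29; now {36}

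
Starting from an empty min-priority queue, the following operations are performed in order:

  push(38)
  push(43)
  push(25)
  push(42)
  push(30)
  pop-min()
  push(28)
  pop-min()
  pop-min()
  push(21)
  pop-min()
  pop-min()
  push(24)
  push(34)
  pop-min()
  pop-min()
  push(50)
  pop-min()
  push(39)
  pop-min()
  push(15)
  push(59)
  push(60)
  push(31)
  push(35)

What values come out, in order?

insert 38 → {38}
insert 43 → {38, 43}
insert 25 → {25, 38, 43}
insert 42 → {25, 38, 42, 43}
insert 30 → {25, 30, 38, 42, 43}
pop-min → 25; now {30, 38, 42, 43}
insert 28 → {28, 30, 38, 42, 43}
pop-min → 28; now {30, 38, 42, 43}
pop-min → 30; now {38, 42, 43}
insert 21 → {21, 38, 42, 43}
pop-min → 21; now {38, 42, 43}
pop-min → 38; now {42, 43}
insert 24 → {24, 42, 43}
insert 34 → {24, 34, 42, 43}
pop-min → 24; now {34, 42, 43}
pop-min → 34; now {42, 43}
insert 50 → {42, 43, 50}
pop-min → 42; now {43, 50}
insert 39 → {39, 43, 50}
pop-min → 39; now {43, 50}
insert 15 → {15, 43, 50}
insert 59 → {15, 43, 50, 59}
insert 60 → {15, 43, 50, 59, 60}
insert 31 → {15, 31, 43, 50, 59, 60}
insert 35 → {15, 31, 35, 43, 50, 59, 60}

[25, 28, 30, 21, 38, 24, 34, 42, 39]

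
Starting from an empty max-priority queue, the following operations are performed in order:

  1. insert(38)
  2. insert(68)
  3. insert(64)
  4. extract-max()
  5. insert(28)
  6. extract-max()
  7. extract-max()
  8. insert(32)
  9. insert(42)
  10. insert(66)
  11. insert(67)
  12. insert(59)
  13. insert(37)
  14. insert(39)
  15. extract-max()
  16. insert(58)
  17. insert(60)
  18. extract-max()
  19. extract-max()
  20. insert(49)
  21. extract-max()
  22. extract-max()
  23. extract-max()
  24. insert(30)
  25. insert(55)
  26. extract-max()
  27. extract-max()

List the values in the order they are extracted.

insert 38 → {38}
insert 68 → {68, 38}
insert 64 → {68, 64, 38}
extract-max → 68; now {64, 38}
insert 28 → {64, 38, 28}
extract-max → 64; now {38, 28}
extract-max → 38; now {28}
insert 32 → {32, 28}
insert 42 → {42, 32, 28}
insert 66 → {66, 42, 32, 28}
insert 67 → {67, 66, 42, 32, 28}
insert 59 → {67, 66, 59, 42, 32, 28}
insert 37 → {67, 66, 59, 42, 37, 32, 28}
insert 39 → {67, 66, 59, 42, 39, 37, 32, 28}
extract-max → 67; now {66, 59, 42, 39, 37, 32, 28}
insert 58 → {66, 59, 58, 42, 39, 37, 32, 28}
insert 60 → {66, 60, 59, 58, 42, 39, 37, 32, 28}
extract-max → 66; now {60, 59, 58, 42, 39, 37, 32, 28}
extract-max → 60; now {59, 58, 42, 39, 37, 32, 28}
insert 49 → {59, 58, 49, 42, 39, 37, 32, 28}
extract-max → 59; now {58, 49, 42, 39, 37, 32, 28}
extract-max → 58; now {49, 42, 39, 37, 32, 28}
extract-max → 49; now {42, 39, 37, 32, 28}
insert 30 → {42, 39, 37, 32, 30, 28}
insert 55 → {55, 42, 39, 37, 32, 30, 28}
extract-max → 55; now {42, 39, 37, 32, 30, 28}
extract-max → 42; now {39, 37, 32, 30, 28}

[68, 64, 38, 67, 66, 60, 59, 58, 49, 55, 42]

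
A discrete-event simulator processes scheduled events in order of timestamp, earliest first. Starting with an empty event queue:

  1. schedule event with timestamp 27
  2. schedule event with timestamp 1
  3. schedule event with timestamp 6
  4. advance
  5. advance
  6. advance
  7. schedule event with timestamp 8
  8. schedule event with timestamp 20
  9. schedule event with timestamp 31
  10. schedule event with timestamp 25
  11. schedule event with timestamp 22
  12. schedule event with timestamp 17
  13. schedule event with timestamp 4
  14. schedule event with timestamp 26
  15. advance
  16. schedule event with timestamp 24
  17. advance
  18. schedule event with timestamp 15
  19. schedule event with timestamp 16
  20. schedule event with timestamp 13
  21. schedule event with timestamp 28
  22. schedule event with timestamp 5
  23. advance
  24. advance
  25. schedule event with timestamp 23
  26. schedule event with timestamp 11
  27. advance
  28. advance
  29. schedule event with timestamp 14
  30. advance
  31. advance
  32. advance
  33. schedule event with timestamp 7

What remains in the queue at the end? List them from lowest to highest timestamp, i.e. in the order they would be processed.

7 → 20 → 22 → 23 → 24 → 25 → 26 → 28 → 31

insert 27 → {27}
insert 1 → {1, 27}
insert 6 → {1, 6, 27}
advance → 1; now {6, 27}
advance → 6; now {27}
advance → 27; now {}
insert 8 → {8}
insert 20 → {8, 20}
insert 31 → {8, 20, 31}
insert 25 → {8, 20, 25, 31}
insert 22 → {8, 20, 22, 25, 31}
insert 17 → {8, 17, 20, 22, 25, 31}
insert 4 → {4, 8, 17, 20, 22, 25, 31}
insert 26 → {4, 8, 17, 20, 22, 25, 26, 31}
advance → 4; now {8, 17, 20, 22, 25, 26, 31}
insert 24 → {8, 17, 20, 22, 24, 25, 26, 31}
advance → 8; now {17, 20, 22, 24, 25, 26, 31}
insert 15 → {15, 17, 20, 22, 24, 25, 26, 31}
insert 16 → {15, 16, 17, 20, 22, 24, 25, 26, 31}
insert 13 → {13, 15, 16, 17, 20, 22, 24, 25, 26, 31}
insert 28 → {13, 15, 16, 17, 20, 22, 24, 25, 26, 28, 31}
insert 5 → {5, 13, 15, 16, 17, 20, 22, 24, 25, 26, 28, 31}
advance → 5; now {13, 15, 16, 17, 20, 22, 24, 25, 26, 28, 31}
advance → 13; now {15, 16, 17, 20, 22, 24, 25, 26, 28, 31}
insert 23 → {15, 16, 17, 20, 22, 23, 24, 25, 26, 28, 31}
insert 11 → {11, 15, 16, 17, 20, 22, 23, 24, 25, 26, 28, 31}
advance → 11; now {15, 16, 17, 20, 22, 23, 24, 25, 26, 28, 31}
advance → 15; now {16, 17, 20, 22, 23, 24, 25, 26, 28, 31}
insert 14 → {14, 16, 17, 20, 22, 23, 24, 25, 26, 28, 31}
advance → 14; now {16, 17, 20, 22, 23, 24, 25, 26, 28, 31}
advance → 16; now {17, 20, 22, 23, 24, 25, 26, 28, 31}
advance → 17; now {20, 22, 23, 24, 25, 26, 28, 31}
insert 7 → {7, 20, 22, 23, 24, 25, 26, 28, 31}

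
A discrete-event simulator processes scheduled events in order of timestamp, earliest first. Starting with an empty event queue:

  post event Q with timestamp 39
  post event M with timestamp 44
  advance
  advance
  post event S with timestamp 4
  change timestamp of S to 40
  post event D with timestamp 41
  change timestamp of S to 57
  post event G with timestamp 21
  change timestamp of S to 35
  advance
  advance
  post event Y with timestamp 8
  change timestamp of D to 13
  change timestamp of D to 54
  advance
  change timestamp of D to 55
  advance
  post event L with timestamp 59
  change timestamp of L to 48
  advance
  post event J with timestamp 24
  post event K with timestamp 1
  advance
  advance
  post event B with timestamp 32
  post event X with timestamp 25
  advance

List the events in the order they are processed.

Q, M, G, S, Y, D, L, K, J, X

add Q (timestamp 39) → {Q:39}
add M (timestamp 44) → {Q:39, M:44}
advance → Q; now {M:44}
advance → M; now {}
add S (timestamp 4) → {S:4}
update S to timestamp 40 → {S:40}
add D (timestamp 41) → {S:40, D:41}
update S to timestamp 57 → {D:41, S:57}
add G (timestamp 21) → {G:21, D:41, S:57}
update S to timestamp 35 → {G:21, S:35, D:41}
advance → G; now {S:35, D:41}
advance → S; now {D:41}
add Y (timestamp 8) → {Y:8, D:41}
update D to timestamp 13 → {Y:8, D:13}
update D to timestamp 54 → {Y:8, D:54}
advance → Y; now {D:54}
update D to timestamp 55 → {D:55}
advance → D; now {}
add L (timestamp 59) → {L:59}
update L to timestamp 48 → {L:48}
advance → L; now {}
add J (timestamp 24) → {J:24}
add K (timestamp 1) → {K:1, J:24}
advance → K; now {J:24}
advance → J; now {}
add B (timestamp 32) → {B:32}
add X (timestamp 25) → {X:25, B:32}
advance → X; now {B:32}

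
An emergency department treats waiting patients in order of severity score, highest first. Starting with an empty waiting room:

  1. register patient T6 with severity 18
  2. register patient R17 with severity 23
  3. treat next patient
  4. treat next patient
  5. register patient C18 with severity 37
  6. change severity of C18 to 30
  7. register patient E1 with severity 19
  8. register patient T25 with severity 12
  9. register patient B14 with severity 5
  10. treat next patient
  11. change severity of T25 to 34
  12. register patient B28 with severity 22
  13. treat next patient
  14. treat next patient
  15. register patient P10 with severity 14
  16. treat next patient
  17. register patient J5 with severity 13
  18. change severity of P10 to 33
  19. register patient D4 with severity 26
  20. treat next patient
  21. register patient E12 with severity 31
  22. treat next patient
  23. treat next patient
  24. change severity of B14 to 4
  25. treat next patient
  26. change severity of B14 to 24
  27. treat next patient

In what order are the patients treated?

add T6 (severity 18) → {T6:18}
add R17 (severity 23) → {R17:23, T6:18}
treat next patient → R17; now {T6:18}
treat next patient → T6; now {}
add C18 (severity 37) → {C18:37}
update C18 to severity 30 → {C18:30}
add E1 (severity 19) → {C18:30, E1:19}
add T25 (severity 12) → {C18:30, E1:19, T25:12}
add B14 (severity 5) → {C18:30, E1:19, T25:12, B14:5}
treat next patient → C18; now {E1:19, T25:12, B14:5}
update T25 to severity 34 → {T25:34, E1:19, B14:5}
add B28 (severity 22) → {T25:34, B28:22, E1:19, B14:5}
treat next patient → T25; now {B28:22, E1:19, B14:5}
treat next patient → B28; now {E1:19, B14:5}
add P10 (severity 14) → {E1:19, P10:14, B14:5}
treat next patient → E1; now {P10:14, B14:5}
add J5 (severity 13) → {P10:14, J5:13, B14:5}
update P10 to severity 33 → {P10:33, J5:13, B14:5}
add D4 (severity 26) → {P10:33, D4:26, J5:13, B14:5}
treat next patient → P10; now {D4:26, J5:13, B14:5}
add E12 (severity 31) → {E12:31, D4:26, J5:13, B14:5}
treat next patient → E12; now {D4:26, J5:13, B14:5}
treat next patient → D4; now {J5:13, B14:5}
update B14 to severity 4 → {J5:13, B14:4}
treat next patient → J5; now {B14:4}
update B14 to severity 24 → {B14:24}
treat next patient → B14; now {}

R17, T6, C18, T25, B28, E1, P10, E12, D4, J5, B14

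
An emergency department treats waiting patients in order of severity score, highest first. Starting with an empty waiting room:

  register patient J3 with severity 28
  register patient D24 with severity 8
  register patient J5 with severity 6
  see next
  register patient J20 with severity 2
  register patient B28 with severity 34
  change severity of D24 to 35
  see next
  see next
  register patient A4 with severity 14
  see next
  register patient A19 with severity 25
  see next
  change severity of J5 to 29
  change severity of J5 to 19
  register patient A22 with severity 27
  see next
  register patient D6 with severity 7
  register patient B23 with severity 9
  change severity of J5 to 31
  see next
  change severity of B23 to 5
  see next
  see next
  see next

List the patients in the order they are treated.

add J3 (severity 28) → {J3:28}
add D24 (severity 8) → {J3:28, D24:8}
add J5 (severity 6) → {J3:28, D24:8, J5:6}
see next → J3; now {D24:8, J5:6}
add J20 (severity 2) → {D24:8, J5:6, J20:2}
add B28 (severity 34) → {B28:34, D24:8, J5:6, J20:2}
update D24 to severity 35 → {D24:35, B28:34, J5:6, J20:2}
see next → D24; now {B28:34, J5:6, J20:2}
see next → B28; now {J5:6, J20:2}
add A4 (severity 14) → {A4:14, J5:6, J20:2}
see next → A4; now {J5:6, J20:2}
add A19 (severity 25) → {A19:25, J5:6, J20:2}
see next → A19; now {J5:6, J20:2}
update J5 to severity 29 → {J5:29, J20:2}
update J5 to severity 19 → {J5:19, J20:2}
add A22 (severity 27) → {A22:27, J5:19, J20:2}
see next → A22; now {J5:19, J20:2}
add D6 (severity 7) → {J5:19, D6:7, J20:2}
add B23 (severity 9) → {J5:19, B23:9, D6:7, J20:2}
update J5 to severity 31 → {J5:31, B23:9, D6:7, J20:2}
see next → J5; now {B23:9, D6:7, J20:2}
update B23 to severity 5 → {D6:7, B23:5, J20:2}
see next → D6; now {B23:5, J20:2}
see next → B23; now {J20:2}
see next → J20; now {}

J3, D24, B28, A4, A19, A22, J5, D6, B23, J20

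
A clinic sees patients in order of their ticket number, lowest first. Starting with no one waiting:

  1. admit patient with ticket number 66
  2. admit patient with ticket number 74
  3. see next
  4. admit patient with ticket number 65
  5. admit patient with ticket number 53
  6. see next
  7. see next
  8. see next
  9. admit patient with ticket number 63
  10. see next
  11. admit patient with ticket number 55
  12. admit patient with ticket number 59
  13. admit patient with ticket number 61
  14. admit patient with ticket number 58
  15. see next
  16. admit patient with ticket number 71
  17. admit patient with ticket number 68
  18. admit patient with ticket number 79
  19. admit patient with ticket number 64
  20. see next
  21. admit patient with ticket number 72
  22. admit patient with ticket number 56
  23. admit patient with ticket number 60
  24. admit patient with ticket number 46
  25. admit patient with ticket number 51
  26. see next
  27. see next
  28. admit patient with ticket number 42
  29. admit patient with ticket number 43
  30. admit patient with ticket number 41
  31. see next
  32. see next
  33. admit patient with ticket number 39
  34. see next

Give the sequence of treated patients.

insert 66 → {66}
insert 74 → {66, 74}
see next → 66; now {74}
insert 65 → {65, 74}
insert 53 → {53, 65, 74}
see next → 53; now {65, 74}
see next → 65; now {74}
see next → 74; now {}
insert 63 → {63}
see next → 63; now {}
insert 55 → {55}
insert 59 → {55, 59}
insert 61 → {55, 59, 61}
insert 58 → {55, 58, 59, 61}
see next → 55; now {58, 59, 61}
insert 71 → {58, 59, 61, 71}
insert 68 → {58, 59, 61, 68, 71}
insert 79 → {58, 59, 61, 68, 71, 79}
insert 64 → {58, 59, 61, 64, 68, 71, 79}
see next → 58; now {59, 61, 64, 68, 71, 79}
insert 72 → {59, 61, 64, 68, 71, 72, 79}
insert 56 → {56, 59, 61, 64, 68, 71, 72, 79}
insert 60 → {56, 59, 60, 61, 64, 68, 71, 72, 79}
insert 46 → {46, 56, 59, 60, 61, 64, 68, 71, 72, 79}
insert 51 → {46, 51, 56, 59, 60, 61, 64, 68, 71, 72, 79}
see next → 46; now {51, 56, 59, 60, 61, 64, 68, 71, 72, 79}
see next → 51; now {56, 59, 60, 61, 64, 68, 71, 72, 79}
insert 42 → {42, 56, 59, 60, 61, 64, 68, 71, 72, 79}
insert 43 → {42, 43, 56, 59, 60, 61, 64, 68, 71, 72, 79}
insert 41 → {41, 42, 43, 56, 59, 60, 61, 64, 68, 71, 72, 79}
see next → 41; now {42, 43, 56, 59, 60, 61, 64, 68, 71, 72, 79}
see next → 42; now {43, 56, 59, 60, 61, 64, 68, 71, 72, 79}
insert 39 → {39, 43, 56, 59, 60, 61, 64, 68, 71, 72, 79}
see next → 39; now {43, 56, 59, 60, 61, 64, 68, 71, 72, 79}

66 → 53 → 65 → 74 → 63 → 55 → 58 → 46 → 51 → 41 → 42 → 39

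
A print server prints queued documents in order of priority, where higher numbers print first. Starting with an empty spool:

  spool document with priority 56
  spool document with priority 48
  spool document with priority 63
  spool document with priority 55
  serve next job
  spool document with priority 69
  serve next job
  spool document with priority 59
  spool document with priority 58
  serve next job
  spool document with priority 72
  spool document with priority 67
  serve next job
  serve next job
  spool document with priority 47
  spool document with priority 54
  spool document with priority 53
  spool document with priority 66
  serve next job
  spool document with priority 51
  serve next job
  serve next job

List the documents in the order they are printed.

insert 56 → {56}
insert 48 → {56, 48}
insert 63 → {63, 56, 48}
insert 55 → {63, 56, 55, 48}
serve next job → 63; now {56, 55, 48}
insert 69 → {69, 56, 55, 48}
serve next job → 69; now {56, 55, 48}
insert 59 → {59, 56, 55, 48}
insert 58 → {59, 58, 56, 55, 48}
serve next job → 59; now {58, 56, 55, 48}
insert 72 → {72, 58, 56, 55, 48}
insert 67 → {72, 67, 58, 56, 55, 48}
serve next job → 72; now {67, 58, 56, 55, 48}
serve next job → 67; now {58, 56, 55, 48}
insert 47 → {58, 56, 55, 48, 47}
insert 54 → {58, 56, 55, 54, 48, 47}
insert 53 → {58, 56, 55, 54, 53, 48, 47}
insert 66 → {66, 58, 56, 55, 54, 53, 48, 47}
serve next job → 66; now {58, 56, 55, 54, 53, 48, 47}
insert 51 → {58, 56, 55, 54, 53, 51, 48, 47}
serve next job → 58; now {56, 55, 54, 53, 51, 48, 47}
serve next job → 56; now {55, 54, 53, 51, 48, 47}

63 → 69 → 59 → 72 → 67 → 66 → 58 → 56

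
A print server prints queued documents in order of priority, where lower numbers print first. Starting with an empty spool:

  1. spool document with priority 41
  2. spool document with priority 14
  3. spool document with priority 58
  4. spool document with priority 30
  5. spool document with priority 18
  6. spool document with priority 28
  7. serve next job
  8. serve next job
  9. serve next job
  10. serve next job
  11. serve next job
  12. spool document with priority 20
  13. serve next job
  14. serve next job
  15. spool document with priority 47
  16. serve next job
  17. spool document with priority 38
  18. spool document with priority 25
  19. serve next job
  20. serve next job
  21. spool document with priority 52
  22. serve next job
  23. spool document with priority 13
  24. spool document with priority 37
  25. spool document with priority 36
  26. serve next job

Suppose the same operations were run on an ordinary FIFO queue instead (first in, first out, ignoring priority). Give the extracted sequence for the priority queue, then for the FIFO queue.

insert 41 → {41}
insert 14 → {14, 41}
insert 58 → {14, 41, 58}
insert 30 → {14, 30, 41, 58}
insert 18 → {14, 18, 30, 41, 58}
insert 28 → {14, 18, 28, 30, 41, 58}
serve next job → 14; now {18, 28, 30, 41, 58}
serve next job → 18; now {28, 30, 41, 58}
serve next job → 28; now {30, 41, 58}
serve next job → 30; now {41, 58}
serve next job → 41; now {58}
insert 20 → {20, 58}
serve next job → 20; now {58}
serve next job → 58; now {}
insert 47 → {47}
serve next job → 47; now {}
insert 38 → {38}
insert 25 → {25, 38}
serve next job → 25; now {38}
serve next job → 38; now {}
insert 52 → {52}
serve next job → 52; now {}
insert 13 → {13}
insert 37 → {13, 37}
insert 36 → {13, 36, 37}
serve next job → 13; now {36, 37}

priority queue: 14 → 18 → 28 → 30 → 41 → 20 → 58 → 47 → 25 → 38 → 52 → 13; FIFO queue: [41, 14, 58, 30, 18, 28, 20, 47, 38, 25, 52, 13]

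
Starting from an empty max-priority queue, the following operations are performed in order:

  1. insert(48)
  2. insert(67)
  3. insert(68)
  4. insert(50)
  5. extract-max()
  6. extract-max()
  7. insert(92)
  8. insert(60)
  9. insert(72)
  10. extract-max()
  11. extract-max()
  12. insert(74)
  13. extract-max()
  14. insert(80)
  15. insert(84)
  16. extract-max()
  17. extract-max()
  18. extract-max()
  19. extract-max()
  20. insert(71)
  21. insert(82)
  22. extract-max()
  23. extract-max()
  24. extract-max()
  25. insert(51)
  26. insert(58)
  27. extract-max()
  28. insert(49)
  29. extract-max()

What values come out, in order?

insert 48 → {48}
insert 67 → {67, 48}
insert 68 → {68, 67, 48}
insert 50 → {68, 67, 50, 48}
extract-max → 68; now {67, 50, 48}
extract-max → 67; now {50, 48}
insert 92 → {92, 50, 48}
insert 60 → {92, 60, 50, 48}
insert 72 → {92, 72, 60, 50, 48}
extract-max → 92; now {72, 60, 50, 48}
extract-max → 72; now {60, 50, 48}
insert 74 → {74, 60, 50, 48}
extract-max → 74; now {60, 50, 48}
insert 80 → {80, 60, 50, 48}
insert 84 → {84, 80, 60, 50, 48}
extract-max → 84; now {80, 60, 50, 48}
extract-max → 80; now {60, 50, 48}
extract-max → 60; now {50, 48}
extract-max → 50; now {48}
insert 71 → {71, 48}
insert 82 → {82, 71, 48}
extract-max → 82; now {71, 48}
extract-max → 71; now {48}
extract-max → 48; now {}
insert 51 → {51}
insert 58 → {58, 51}
extract-max → 58; now {51}
insert 49 → {51, 49}
extract-max → 51; now {49}

[68, 67, 92, 72, 74, 84, 80, 60, 50, 82, 71, 48, 58, 51]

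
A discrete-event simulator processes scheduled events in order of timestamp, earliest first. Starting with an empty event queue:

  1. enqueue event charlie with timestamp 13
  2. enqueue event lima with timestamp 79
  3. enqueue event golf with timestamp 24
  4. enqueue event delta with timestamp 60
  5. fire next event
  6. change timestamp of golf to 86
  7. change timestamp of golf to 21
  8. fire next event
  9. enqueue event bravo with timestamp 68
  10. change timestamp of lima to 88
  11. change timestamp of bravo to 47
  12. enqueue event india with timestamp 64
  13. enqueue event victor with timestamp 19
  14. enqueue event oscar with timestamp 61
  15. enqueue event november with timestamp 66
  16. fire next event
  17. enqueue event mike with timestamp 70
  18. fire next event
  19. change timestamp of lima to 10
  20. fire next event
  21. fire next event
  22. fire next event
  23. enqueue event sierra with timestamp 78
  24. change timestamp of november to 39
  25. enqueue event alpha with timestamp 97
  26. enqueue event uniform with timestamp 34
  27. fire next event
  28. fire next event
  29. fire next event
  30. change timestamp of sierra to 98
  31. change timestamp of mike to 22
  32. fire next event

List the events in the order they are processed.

charlie → golf → victor → bravo → lima → delta → oscar → uniform → november → india → mike

add charlie (timestamp 13) → {charlie:13}
add lima (timestamp 79) → {charlie:13, lima:79}
add golf (timestamp 24) → {charlie:13, golf:24, lima:79}
add delta (timestamp 60) → {charlie:13, golf:24, delta:60, lima:79}
fire next event → charlie; now {golf:24, delta:60, lima:79}
update golf to timestamp 86 → {delta:60, lima:79, golf:86}
update golf to timestamp 21 → {golf:21, delta:60, lima:79}
fire next event → golf; now {delta:60, lima:79}
add bravo (timestamp 68) → {delta:60, bravo:68, lima:79}
update lima to timestamp 88 → {delta:60, bravo:68, lima:88}
update bravo to timestamp 47 → {bravo:47, delta:60, lima:88}
add india (timestamp 64) → {bravo:47, delta:60, india:64, lima:88}
add victor (timestamp 19) → {victor:19, bravo:47, delta:60, india:64, lima:88}
add oscar (timestamp 61) → {victor:19, bravo:47, delta:60, oscar:61, india:64, lima:88}
add november (timestamp 66) → {victor:19, bravo:47, delta:60, oscar:61, india:64, november:66, lima:88}
fire next event → victor; now {bravo:47, delta:60, oscar:61, india:64, november:66, lima:88}
add mike (timestamp 70) → {bravo:47, delta:60, oscar:61, india:64, november:66, mike:70, lima:88}
fire next event → bravo; now {delta:60, oscar:61, india:64, november:66, mike:70, lima:88}
update lima to timestamp 10 → {lima:10, delta:60, oscar:61, india:64, november:66, mike:70}
fire next event → lima; now {delta:60, oscar:61, india:64, november:66, mike:70}
fire next event → delta; now {oscar:61, india:64, november:66, mike:70}
fire next event → oscar; now {india:64, november:66, mike:70}
add sierra (timestamp 78) → {india:64, november:66, mike:70, sierra:78}
update november to timestamp 39 → {november:39, india:64, mike:70, sierra:78}
add alpha (timestamp 97) → {november:39, india:64, mike:70, sierra:78, alpha:97}
add uniform (timestamp 34) → {uniform:34, november:39, india:64, mike:70, sierra:78, alpha:97}
fire next event → uniform; now {november:39, india:64, mike:70, sierra:78, alpha:97}
fire next event → november; now {india:64, mike:70, sierra:78, alpha:97}
fire next event → india; now {mike:70, sierra:78, alpha:97}
update sierra to timestamp 98 → {mike:70, alpha:97, sierra:98}
update mike to timestamp 22 → {mike:22, alpha:97, sierra:98}
fire next event → mike; now {alpha:97, sierra:98}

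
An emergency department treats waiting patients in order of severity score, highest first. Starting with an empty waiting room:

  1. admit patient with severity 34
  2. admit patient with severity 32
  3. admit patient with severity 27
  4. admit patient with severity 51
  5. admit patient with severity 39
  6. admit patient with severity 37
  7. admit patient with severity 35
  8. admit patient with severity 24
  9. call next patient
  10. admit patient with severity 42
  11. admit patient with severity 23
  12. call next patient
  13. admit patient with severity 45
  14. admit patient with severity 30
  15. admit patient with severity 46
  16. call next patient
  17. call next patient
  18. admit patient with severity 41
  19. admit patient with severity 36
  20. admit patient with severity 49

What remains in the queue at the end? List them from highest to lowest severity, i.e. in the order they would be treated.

49 → 41 → 39 → 37 → 36 → 35 → 34 → 32 → 30 → 27 → 24 → 23

insert 34 → {34}
insert 32 → {34, 32}
insert 27 → {34, 32, 27}
insert 51 → {51, 34, 32, 27}
insert 39 → {51, 39, 34, 32, 27}
insert 37 → {51, 39, 37, 34, 32, 27}
insert 35 → {51, 39, 37, 35, 34, 32, 27}
insert 24 → {51, 39, 37, 35, 34, 32, 27, 24}
call next patient → 51; now {39, 37, 35, 34, 32, 27, 24}
insert 42 → {42, 39, 37, 35, 34, 32, 27, 24}
insert 23 → {42, 39, 37, 35, 34, 32, 27, 24, 23}
call next patient → 42; now {39, 37, 35, 34, 32, 27, 24, 23}
insert 45 → {45, 39, 37, 35, 34, 32, 27, 24, 23}
insert 30 → {45, 39, 37, 35, 34, 32, 30, 27, 24, 23}
insert 46 → {46, 45, 39, 37, 35, 34, 32, 30, 27, 24, 23}
call next patient → 46; now {45, 39, 37, 35, 34, 32, 30, 27, 24, 23}
call next patient → 45; now {39, 37, 35, 34, 32, 30, 27, 24, 23}
insert 41 → {41, 39, 37, 35, 34, 32, 30, 27, 24, 23}
insert 36 → {41, 39, 37, 36, 35, 34, 32, 30, 27, 24, 23}
insert 49 → {49, 41, 39, 37, 36, 35, 34, 32, 30, 27, 24, 23}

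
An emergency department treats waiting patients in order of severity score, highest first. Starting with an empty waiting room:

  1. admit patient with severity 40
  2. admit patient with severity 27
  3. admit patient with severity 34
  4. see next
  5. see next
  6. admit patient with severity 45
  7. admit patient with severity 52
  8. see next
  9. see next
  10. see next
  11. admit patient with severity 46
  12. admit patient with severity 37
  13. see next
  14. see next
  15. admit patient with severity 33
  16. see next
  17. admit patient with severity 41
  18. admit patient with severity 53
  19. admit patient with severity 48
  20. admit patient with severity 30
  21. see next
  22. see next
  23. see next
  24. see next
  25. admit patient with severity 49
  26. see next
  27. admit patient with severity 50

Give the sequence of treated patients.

[40, 34, 52, 45, 27, 46, 37, 33, 53, 48, 41, 30, 49]

insert 40 → {40}
insert 27 → {40, 27}
insert 34 → {40, 34, 27}
see next → 40; now {34, 27}
see next → 34; now {27}
insert 45 → {45, 27}
insert 52 → {52, 45, 27}
see next → 52; now {45, 27}
see next → 45; now {27}
see next → 27; now {}
insert 46 → {46}
insert 37 → {46, 37}
see next → 46; now {37}
see next → 37; now {}
insert 33 → {33}
see next → 33; now {}
insert 41 → {41}
insert 53 → {53, 41}
insert 48 → {53, 48, 41}
insert 30 → {53, 48, 41, 30}
see next → 53; now {48, 41, 30}
see next → 48; now {41, 30}
see next → 41; now {30}
see next → 30; now {}
insert 49 → {49}
see next → 49; now {}
insert 50 → {50}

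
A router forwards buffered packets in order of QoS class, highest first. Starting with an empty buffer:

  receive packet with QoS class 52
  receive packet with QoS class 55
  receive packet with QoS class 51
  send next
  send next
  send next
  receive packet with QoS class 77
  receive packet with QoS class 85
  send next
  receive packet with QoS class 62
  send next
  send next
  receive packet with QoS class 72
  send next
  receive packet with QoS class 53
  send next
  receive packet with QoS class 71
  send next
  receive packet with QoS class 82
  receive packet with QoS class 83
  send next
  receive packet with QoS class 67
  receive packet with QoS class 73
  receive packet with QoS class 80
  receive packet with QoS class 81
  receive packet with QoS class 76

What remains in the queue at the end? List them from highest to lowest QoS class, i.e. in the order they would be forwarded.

[82, 81, 80, 76, 73, 67]

insert 52 → {52}
insert 55 → {55, 52}
insert 51 → {55, 52, 51}
send next → 55; now {52, 51}
send next → 52; now {51}
send next → 51; now {}
insert 77 → {77}
insert 85 → {85, 77}
send next → 85; now {77}
insert 62 → {77, 62}
send next → 77; now {62}
send next → 62; now {}
insert 72 → {72}
send next → 72; now {}
insert 53 → {53}
send next → 53; now {}
insert 71 → {71}
send next → 71; now {}
insert 82 → {82}
insert 83 → {83, 82}
send next → 83; now {82}
insert 67 → {82, 67}
insert 73 → {82, 73, 67}
insert 80 → {82, 80, 73, 67}
insert 81 → {82, 81, 80, 73, 67}
insert 76 → {82, 81, 80, 76, 73, 67}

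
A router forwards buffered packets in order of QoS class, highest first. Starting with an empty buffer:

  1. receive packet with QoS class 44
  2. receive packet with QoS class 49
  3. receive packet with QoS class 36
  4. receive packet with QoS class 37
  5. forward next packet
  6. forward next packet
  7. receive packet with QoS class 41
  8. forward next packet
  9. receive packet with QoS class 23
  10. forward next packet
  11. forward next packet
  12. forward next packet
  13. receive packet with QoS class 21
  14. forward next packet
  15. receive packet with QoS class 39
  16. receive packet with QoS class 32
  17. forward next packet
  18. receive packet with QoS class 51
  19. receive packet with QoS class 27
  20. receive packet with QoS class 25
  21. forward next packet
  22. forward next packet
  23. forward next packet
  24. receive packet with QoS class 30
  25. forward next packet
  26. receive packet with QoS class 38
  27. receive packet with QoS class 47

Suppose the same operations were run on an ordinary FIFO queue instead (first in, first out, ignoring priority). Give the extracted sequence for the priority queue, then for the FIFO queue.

priority queue: 49 → 44 → 41 → 37 → 36 → 23 → 21 → 39 → 51 → 32 → 27 → 30; FIFO queue: 44 → 49 → 36 → 37 → 41 → 23 → 21 → 39 → 32 → 51 → 27 → 25

insert 44 → {44}
insert 49 → {49, 44}
insert 36 → {49, 44, 36}
insert 37 → {49, 44, 37, 36}
forward next packet → 49; now {44, 37, 36}
forward next packet → 44; now {37, 36}
insert 41 → {41, 37, 36}
forward next packet → 41; now {37, 36}
insert 23 → {37, 36, 23}
forward next packet → 37; now {36, 23}
forward next packet → 36; now {23}
forward next packet → 23; now {}
insert 21 → {21}
forward next packet → 21; now {}
insert 39 → {39}
insert 32 → {39, 32}
forward next packet → 39; now {32}
insert 51 → {51, 32}
insert 27 → {51, 32, 27}
insert 25 → {51, 32, 27, 25}
forward next packet → 51; now {32, 27, 25}
forward next packet → 32; now {27, 25}
forward next packet → 27; now {25}
insert 30 → {30, 25}
forward next packet → 30; now {25}
insert 38 → {38, 25}
insert 47 → {47, 38, 25}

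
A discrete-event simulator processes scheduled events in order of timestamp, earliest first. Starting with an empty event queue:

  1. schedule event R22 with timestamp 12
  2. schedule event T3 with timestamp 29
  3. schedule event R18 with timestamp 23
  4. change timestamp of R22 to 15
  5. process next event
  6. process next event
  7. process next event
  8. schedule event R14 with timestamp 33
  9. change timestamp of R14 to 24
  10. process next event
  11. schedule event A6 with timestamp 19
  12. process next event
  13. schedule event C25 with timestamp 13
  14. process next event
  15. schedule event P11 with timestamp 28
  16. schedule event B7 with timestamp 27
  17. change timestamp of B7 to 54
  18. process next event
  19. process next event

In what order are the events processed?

add R22 (timestamp 12) → {R22:12}
add T3 (timestamp 29) → {R22:12, T3:29}
add R18 (timestamp 23) → {R22:12, R18:23, T3:29}
update R22 to timestamp 15 → {R22:15, R18:23, T3:29}
process next event → R22; now {R18:23, T3:29}
process next event → R18; now {T3:29}
process next event → T3; now {}
add R14 (timestamp 33) → {R14:33}
update R14 to timestamp 24 → {R14:24}
process next event → R14; now {}
add A6 (timestamp 19) → {A6:19}
process next event → A6; now {}
add C25 (timestamp 13) → {C25:13}
process next event → C25; now {}
add P11 (timestamp 28) → {P11:28}
add B7 (timestamp 27) → {B7:27, P11:28}
update B7 to timestamp 54 → {P11:28, B7:54}
process next event → P11; now {B7:54}
process next event → B7; now {}

[R22, R18, T3, R14, A6, C25, P11, B7]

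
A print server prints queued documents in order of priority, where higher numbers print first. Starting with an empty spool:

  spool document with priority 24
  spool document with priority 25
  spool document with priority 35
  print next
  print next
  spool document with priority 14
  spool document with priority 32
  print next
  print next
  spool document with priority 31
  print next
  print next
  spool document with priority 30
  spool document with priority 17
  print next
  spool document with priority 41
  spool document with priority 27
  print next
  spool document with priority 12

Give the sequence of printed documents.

insert 24 → {24}
insert 25 → {25, 24}
insert 35 → {35, 25, 24}
print next → 35; now {25, 24}
print next → 25; now {24}
insert 14 → {24, 14}
insert 32 → {32, 24, 14}
print next → 32; now {24, 14}
print next → 24; now {14}
insert 31 → {31, 14}
print next → 31; now {14}
print next → 14; now {}
insert 30 → {30}
insert 17 → {30, 17}
print next → 30; now {17}
insert 41 → {41, 17}
insert 27 → {41, 27, 17}
print next → 41; now {27, 17}
insert 12 → {27, 17, 12}

35, 25, 32, 24, 31, 14, 30, 41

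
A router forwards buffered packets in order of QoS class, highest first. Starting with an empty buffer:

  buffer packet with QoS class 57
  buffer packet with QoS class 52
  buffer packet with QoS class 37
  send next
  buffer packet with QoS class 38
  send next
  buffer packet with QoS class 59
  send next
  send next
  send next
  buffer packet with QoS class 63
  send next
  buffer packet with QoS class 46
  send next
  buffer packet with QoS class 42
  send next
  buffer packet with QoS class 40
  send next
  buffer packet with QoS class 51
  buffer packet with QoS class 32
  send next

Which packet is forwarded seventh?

insert 57 → {57}
insert 52 → {57, 52}
insert 37 → {57, 52, 37}
send next → 57; now {52, 37}
insert 38 → {52, 38, 37}
send next → 52; now {38, 37}
insert 59 → {59, 38, 37}
send next → 59; now {38, 37}
send next → 38; now {37}
send next → 37; now {}
insert 63 → {63}
send next → 63; now {}
insert 46 → {46}
send next → 46; now {}
insert 42 → {42}
send next → 42; now {}
insert 40 → {40}
send next → 40; now {}
insert 51 → {51}
insert 32 → {51, 32}
send next → 51; now {32}

46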